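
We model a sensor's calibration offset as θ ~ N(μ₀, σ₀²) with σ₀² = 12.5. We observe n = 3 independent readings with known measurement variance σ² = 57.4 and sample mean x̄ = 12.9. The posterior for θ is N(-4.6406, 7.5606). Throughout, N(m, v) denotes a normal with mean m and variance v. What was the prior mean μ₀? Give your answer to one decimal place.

μ₀ = -16.1

The posterior mean is a precision-weighted average: μ_n = (τ₀μ₀ + τ_data·x̄)/(τ₀+τ_data), with τ₀=1/σ₀² and τ_data=n/σ².
Here τ₀ = 1/12.5 = 0.080000 and τ_data = 3/57.4 = 0.052265, so τ_n = 0.132265.
Rearranging for μ₀: μ₀ = (μ_n·τ_n − τ_data·x̄)/τ₀ = (-4.6406·0.132265 − 0.052265·12.9) / 0.080000 = -1.288007/0.080000 ≈ -16.1.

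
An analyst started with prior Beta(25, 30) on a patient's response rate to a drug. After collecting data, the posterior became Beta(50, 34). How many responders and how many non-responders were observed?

25 responders and 4 non-responders

Beta is conjugate to the binomial likelihood: posterior = Beta(a+s, b+f).
So s = 50 − 25 = 25 and f = 34 − 30 = 4.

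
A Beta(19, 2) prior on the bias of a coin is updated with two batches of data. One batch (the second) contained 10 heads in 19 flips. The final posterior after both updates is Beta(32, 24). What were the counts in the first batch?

3 heads and 13 tails

Because Beta–binomial updating is additive in the counts, the combined data contributed (α_post−α_prior, β_post−β_prior) successes and failures.
Total across both batches: 32−19=13 heads, 24−2=22 tails.
Subtract the second batch: 13−10=3 heads and 22−9=13 tails.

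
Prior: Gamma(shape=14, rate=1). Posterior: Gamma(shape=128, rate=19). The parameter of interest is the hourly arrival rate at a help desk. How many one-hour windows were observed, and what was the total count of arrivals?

Gamma–Poisson conjugacy: posterior shape = α + Σxᵢ, posterior rate = β + n.
Matching: Σxᵢ = 128 − 14 = 114 and n = 19 − 1 = 18.

n = 18 one-hour windows with total 114 arrivals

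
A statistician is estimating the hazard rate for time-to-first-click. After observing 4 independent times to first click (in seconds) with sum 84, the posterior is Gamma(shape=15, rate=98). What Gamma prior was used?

For an exponential likelihood with a Gamma(α, β) prior on the rate, n observations with total T give posterior Gamma(α+n, β+T).
So α = 15 − 4 = 11 and β = 98 − 84 = 14.

Gamma(shape=11, rate=14)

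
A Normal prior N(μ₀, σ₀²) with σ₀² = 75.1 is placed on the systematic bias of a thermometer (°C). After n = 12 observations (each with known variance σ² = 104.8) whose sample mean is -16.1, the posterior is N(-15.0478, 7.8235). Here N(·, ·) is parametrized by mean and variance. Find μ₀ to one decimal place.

μ₀ = -6.0

With known observation variance, the Normal–Normal posterior has precision τ_n = τ₀ + n/σ² and mean μ_n = (τ₀μ₀ + (n/σ²)x̄)/τ_n.
Here τ₀ = 1/75.1 = 0.013316 and τ_data = 12/104.8 = 0.114504, so τ_n = 0.127820.
Rearranging for μ₀: μ₀ = (μ_n·τ_n − τ_data·x̄)/τ₀ = (-15.0478·0.127820 − 0.114504·-16.1) / 0.013316 = -0.079895/0.013316 ≈ -6.0.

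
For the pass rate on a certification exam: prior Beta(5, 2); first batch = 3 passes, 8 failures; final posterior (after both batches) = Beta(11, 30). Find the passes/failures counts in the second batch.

3 passes and 20 failures

Sequential conjugate updates are equivalent to a single update on the pooled data, so total successes = posterior α − prior α and total failures = posterior β − prior β.
Total across both batches: 11−5=6 passes, 30−2=28 failures.
Subtract the first batch: 6−3=3 passes and 28−8=20 failures.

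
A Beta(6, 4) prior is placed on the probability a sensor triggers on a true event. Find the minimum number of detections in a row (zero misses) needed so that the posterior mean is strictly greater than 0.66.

k = 2

After k detections and 0 misses the posterior is Beta(6+k, 4), with mean (6+k)/(6+4+k).
Set (6+k)/(10+k) > 0.66 and solve: k > (0.66·10 − 6)/(1 − 0.66) = 1.765.
The smallest integer exceeding 1.765 is 2, and checking k=2: (8)/(12) = 0.6667 > 0.66.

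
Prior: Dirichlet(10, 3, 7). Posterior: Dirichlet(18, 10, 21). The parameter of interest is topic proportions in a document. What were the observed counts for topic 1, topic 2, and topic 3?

For a Dirichlet(α) prior with multinomial counts c, the posterior is Dirichlet(α + c) componentwise.
Counts are posterior − prior componentwise: 18−10=8, 10−3=7, 21−7=14.

counts (8, 7, 14)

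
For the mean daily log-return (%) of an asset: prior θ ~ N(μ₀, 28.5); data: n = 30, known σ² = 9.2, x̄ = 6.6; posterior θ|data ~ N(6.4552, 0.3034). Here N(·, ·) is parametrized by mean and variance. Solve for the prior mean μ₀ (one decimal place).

μ₀ = -7.0

With known observation variance, the Normal–Normal posterior has precision τ_n = τ₀ + n/σ² and mean μ_n = (τ₀μ₀ + (n/σ²)x̄)/τ_n.
Here τ₀ = 1/28.5 = 0.035088 and τ_data = 30/9.2 = 3.260870, so τ_n = 3.295958.
Rearranging for μ₀: μ₀ = (μ_n·τ_n − τ_data·x̄)/τ₀ = (6.4552·3.295958 − 3.260870·6.6) / 0.035088 = -0.245674/0.035088 ≈ -7.0.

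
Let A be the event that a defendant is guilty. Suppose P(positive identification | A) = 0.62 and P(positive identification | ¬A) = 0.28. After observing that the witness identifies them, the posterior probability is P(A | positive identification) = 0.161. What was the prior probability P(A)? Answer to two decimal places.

P(A) = 0.08

Bayes' rule in odds form gives O(A|E) = O(A)·[P(E|A)/P(E|¬A)], hence O(A) = O(A|E)/LR.
Posterior odds = 0.161/(1−0.161) = 0.1919. LR = 0.62/0.28 = 2.2143.
Prior odds = 0.1919/2.2143 = 0.0867, so P(A) = 0.0867/(1+0.0867) ≈ 0.08.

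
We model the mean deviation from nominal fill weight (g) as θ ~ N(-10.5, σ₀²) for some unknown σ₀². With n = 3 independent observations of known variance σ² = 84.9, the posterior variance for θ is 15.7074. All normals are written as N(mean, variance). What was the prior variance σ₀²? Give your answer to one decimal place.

Posterior precision equals prior precision plus data precision: 1/σ_n² = 1/σ₀² + n/σ².
So 1/σ₀² = 1/15.7074 − 3/84.9 = 0.063664 − 0.035336 = 0.028328.
Hence σ₀² = 1/0.028328 ≈ 35.3.

σ₀² = 35.3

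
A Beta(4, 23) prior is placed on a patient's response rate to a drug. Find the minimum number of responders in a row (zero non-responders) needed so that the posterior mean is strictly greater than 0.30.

After k responders and 0 non-responders the posterior is Beta(4+k, 23), with mean (4+k)/(4+23+k).
Set (4+k)/(27+k) > 0.30 and solve: k > (0.30·27 − 4)/(1 − 0.30) = 5.857.
The smallest integer exceeding 5.857 is 6.

k = 6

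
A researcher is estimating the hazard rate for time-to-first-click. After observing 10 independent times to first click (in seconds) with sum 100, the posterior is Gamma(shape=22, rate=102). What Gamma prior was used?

For an exponential likelihood with a Gamma(α, β) prior on the rate, n observations with total T give posterior Gamma(α+n, β+T).
So α = 22 − 10 = 12 and β = 102 − 100 = 2.

Gamma(shape=12, rate=2)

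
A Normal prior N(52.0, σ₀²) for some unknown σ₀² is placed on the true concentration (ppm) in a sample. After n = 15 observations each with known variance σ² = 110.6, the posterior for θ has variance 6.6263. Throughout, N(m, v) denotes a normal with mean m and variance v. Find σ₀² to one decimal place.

σ₀² = 65.4

For the Normal–Normal model with known σ², precisions add: τ_n = τ₀ + n/σ².
So 1/σ₀² = 1/6.6263 − 15/110.6 = 0.150914 − 0.135624 = 0.015290.
Hence σ₀² = 1/0.015290 ≈ 65.4.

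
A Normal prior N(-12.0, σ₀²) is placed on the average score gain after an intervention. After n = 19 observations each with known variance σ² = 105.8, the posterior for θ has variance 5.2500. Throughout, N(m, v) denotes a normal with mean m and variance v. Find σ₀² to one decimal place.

σ₀² = 91.8

For the Normal–Normal model with known σ², precisions add: τ_n = τ₀ + n/σ².
So 1/σ₀² = 1/5.2500 − 19/105.8 = 0.190476 − 0.179584 = 0.010892.
Hence σ₀² = 1/0.010892 ≈ 91.8.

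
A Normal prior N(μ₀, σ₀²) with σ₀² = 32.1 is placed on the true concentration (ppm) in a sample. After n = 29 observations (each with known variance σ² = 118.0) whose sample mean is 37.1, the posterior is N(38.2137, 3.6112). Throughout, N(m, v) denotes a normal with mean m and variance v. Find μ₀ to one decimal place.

With known observation variance, the Normal–Normal posterior has precision τ_n = τ₀ + n/σ² and mean μ_n = (τ₀μ₀ + (n/σ²)x̄)/τ_n.
Here τ₀ = 1/32.1 = 0.031153 and τ_data = 29/118.0 = 0.245763, so τ_n = 0.276916.
Rearranging for μ₀: μ₀ = (μ_n·τ_n − τ_data·x̄)/τ₀ = (38.2137·0.276916 − 0.245763·37.1) / 0.031153 = 1.464178/0.031153 ≈ 47.0.

μ₀ = 47.0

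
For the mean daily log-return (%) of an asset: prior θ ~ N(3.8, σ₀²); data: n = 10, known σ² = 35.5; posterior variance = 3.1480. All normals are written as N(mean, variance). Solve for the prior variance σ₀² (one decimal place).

σ₀² = 27.8

Posterior precision equals prior precision plus data precision: 1/σ_n² = 1/σ₀² + n/σ².
So 1/σ₀² = 1/3.1480 − 10/35.5 = 0.317662 − 0.281690 = 0.035972.
Hence σ₀² = 1/0.035972 ≈ 27.8.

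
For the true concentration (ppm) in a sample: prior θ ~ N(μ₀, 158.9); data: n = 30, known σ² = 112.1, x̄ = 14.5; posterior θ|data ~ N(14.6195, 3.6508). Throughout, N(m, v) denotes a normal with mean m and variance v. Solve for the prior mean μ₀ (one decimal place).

μ₀ = 19.7

With known observation variance, the Normal–Normal posterior has precision τ_n = τ₀ + n/σ² and mean μ_n = (τ₀μ₀ + (n/σ²)x̄)/τ_n.
Here τ₀ = 1/158.9 = 0.006293 and τ_data = 30/112.1 = 0.267618, so τ_n = 0.273911.
Rearranging for μ₀: μ₀ = (μ_n·τ_n − τ_data·x̄)/τ₀ = (14.6195·0.273911 − 0.267618·14.5) / 0.006293 = 0.123981/0.006293 ≈ 19.7.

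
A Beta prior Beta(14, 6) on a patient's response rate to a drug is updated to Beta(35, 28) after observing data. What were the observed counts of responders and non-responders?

Beta is conjugate to the binomial likelihood: posterior = Beta(a+s, b+f).
Match parameters: s=35−14=21, f=28−6=22.

21 responders and 22 non-responders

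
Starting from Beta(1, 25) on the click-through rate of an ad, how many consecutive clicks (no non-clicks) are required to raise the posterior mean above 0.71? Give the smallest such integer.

k = 61

After k clicks and 0 non-clicks the posterior is Beta(1+k, 25), with mean (1+k)/(1+25+k).
Set (1+k)/(26+k) > 0.71 and solve: k > (0.71·26 − 1)/(1 − 0.71) = 60.207.
The smallest integer exceeding 60.207 is 61, and checking k=61: (62)/(87) = 0.7126 > 0.71.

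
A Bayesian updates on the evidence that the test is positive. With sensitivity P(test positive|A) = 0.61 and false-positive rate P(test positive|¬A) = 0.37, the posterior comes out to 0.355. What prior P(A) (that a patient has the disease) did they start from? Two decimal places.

P(A) = 0.25

In odds form, posterior odds = prior odds × likelihood ratio, so prior odds = posterior odds ÷ LR.
Posterior odds = 0.355/(1−0.355) = 0.5504. LR = 0.61/0.37 = 1.6486.
Prior odds = 0.5504/1.6486 = 0.3339, so P(A) = 0.3339/(1+0.3339) ≈ 0.25.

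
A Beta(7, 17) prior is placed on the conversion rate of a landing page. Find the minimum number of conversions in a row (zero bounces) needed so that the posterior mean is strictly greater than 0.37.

k = 3

After k conversions and 0 bounces the posterior is Beta(7+k, 17), with mean (7+k)/(7+17+k).
Set (7+k)/(24+k) > 0.37 and solve: k > (0.37·24 − 7)/(1 − 0.37) = 2.984.
The smallest integer exceeding 2.984 is 3, and checking k=3: (10)/(27) = 0.3704 > 0.37.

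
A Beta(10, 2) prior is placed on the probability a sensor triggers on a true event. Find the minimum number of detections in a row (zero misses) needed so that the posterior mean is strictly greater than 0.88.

After k detections and 0 misses the posterior is Beta(10+k, 2), with mean (10+k)/(10+2+k).
Set (10+k)/(12+k) > 0.88 and solve: k > (0.88·12 − 10)/(1 − 0.88) = 4.667.
The smallest integer exceeding 4.667 is 5, and checking k=5: (15)/(17) = 0.8824 > 0.88.

k = 5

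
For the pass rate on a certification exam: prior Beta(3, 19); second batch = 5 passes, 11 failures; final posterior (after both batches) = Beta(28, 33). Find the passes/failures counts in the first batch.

20 passes and 3 failures

Sequential conjugate updates are equivalent to a single update on the pooled data, so total successes = posterior α − prior α and total failures = posterior β − prior β.
Total across both batches: 28−3=25 passes, 33−19=14 failures.
Subtract the second batch: 25−5=20 passes and 14−11=3 failures.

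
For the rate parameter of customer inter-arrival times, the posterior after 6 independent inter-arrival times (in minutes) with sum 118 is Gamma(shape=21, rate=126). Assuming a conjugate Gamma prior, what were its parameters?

Gamma(shape=15, rate=8)

Gamma–exponential conjugacy: posterior shape = α + n, posterior rate = β + Σtᵢ.
So α = 21 − 6 = 15 and β = 126 − 118 = 8.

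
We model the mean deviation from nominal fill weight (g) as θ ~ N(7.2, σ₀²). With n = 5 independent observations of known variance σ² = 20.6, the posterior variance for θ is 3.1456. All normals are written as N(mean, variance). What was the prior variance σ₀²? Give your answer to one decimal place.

For the Normal–Normal model with known σ², precisions add: τ_n = τ₀ + n/σ².
So 1/σ₀² = 1/3.1456 − 5/20.6 = 0.317904 − 0.242718 = 0.075186.
Hence σ₀² = 1/0.075186 ≈ 13.3.

σ₀² = 13.3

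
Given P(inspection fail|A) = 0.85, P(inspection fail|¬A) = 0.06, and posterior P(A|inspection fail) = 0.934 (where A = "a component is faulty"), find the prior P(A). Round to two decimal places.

Bayes' rule in odds form gives O(A|E) = O(A)·[P(E|A)/P(E|¬A)], hence O(A) = O(A|E)/LR.
Posterior odds = 0.934/(1−0.934) = 14.1515. LR = 0.85/0.06 = 14.1667.
Prior odds = 14.1515/14.1667 = 0.9989, so P(A) = 0.9989/(1+0.9989) ≈ 0.50.

P(A) = 0.50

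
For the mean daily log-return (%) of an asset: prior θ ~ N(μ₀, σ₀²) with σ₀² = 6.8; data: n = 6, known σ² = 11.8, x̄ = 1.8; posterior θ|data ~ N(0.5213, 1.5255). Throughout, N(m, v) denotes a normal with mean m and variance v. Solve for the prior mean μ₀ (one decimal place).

With known observation variance, the Normal–Normal posterior has precision τ_n = τ₀ + n/σ² and mean μ_n = (τ₀μ₀ + (n/σ²)x̄)/τ_n.
Here τ₀ = 1/6.8 = 0.147059 and τ_data = 6/11.8 = 0.508475, so τ_n = 0.655534.
Rearranging for μ₀: μ₀ = (μ_n·τ_n − τ_data·x̄)/τ₀ = (0.5213·0.655534 − 0.508475·1.8) / 0.147059 = -0.573525/0.147059 ≈ -3.9.

μ₀ = -3.9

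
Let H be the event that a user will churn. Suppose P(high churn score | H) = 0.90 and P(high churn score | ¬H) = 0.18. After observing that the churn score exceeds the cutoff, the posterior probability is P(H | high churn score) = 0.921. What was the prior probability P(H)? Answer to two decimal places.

In odds form, posterior odds = prior odds × likelihood ratio, so prior odds = posterior odds ÷ LR.
Posterior odds = 0.921/(1−0.921) = 11.6582. LR = 0.90/0.18 = 5.0000.
Prior odds = 11.6582/5.0000 = 2.3316, so P(H) = 2.3316/(1+2.3316) ≈ 0.70.

P(H) = 0.70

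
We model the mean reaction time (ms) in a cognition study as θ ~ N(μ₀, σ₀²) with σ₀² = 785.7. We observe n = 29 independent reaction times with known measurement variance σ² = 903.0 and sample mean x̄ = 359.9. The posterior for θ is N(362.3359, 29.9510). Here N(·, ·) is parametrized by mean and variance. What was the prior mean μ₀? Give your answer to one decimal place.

With known observation variance, the Normal–Normal posterior has precision τ_n = τ₀ + n/σ² and mean μ_n = (τ₀μ₀ + (n/σ²)x̄)/τ_n.
Here τ₀ = 1/785.7 = 0.001273 and τ_data = 29/903.0 = 0.032115, so τ_n = 0.033388.
Rearranging for μ₀: μ₀ = (μ_n·τ_n − τ_data·x̄)/τ₀ = (362.3359·0.033388 − 0.032115·359.9) / 0.001273 = 0.539483/0.001273 ≈ 423.8.

μ₀ = 423.8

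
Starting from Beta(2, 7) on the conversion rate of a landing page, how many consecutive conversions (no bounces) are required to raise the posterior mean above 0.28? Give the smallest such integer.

After k conversions and 0 bounces the posterior is Beta(2+k, 7), with mean (2+k)/(2+7+k).
Set (2+k)/(9+k) > 0.28 and solve: k > (0.28·9 − 2)/(1 − 0.28) = 0.722.
The smallest integer exceeding 0.722 is 1.

k = 1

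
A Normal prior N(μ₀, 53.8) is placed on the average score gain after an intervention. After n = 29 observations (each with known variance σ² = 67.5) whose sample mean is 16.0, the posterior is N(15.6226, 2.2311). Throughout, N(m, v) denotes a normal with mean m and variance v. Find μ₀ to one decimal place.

With known observation variance, the Normal–Normal posterior has precision τ_n = τ₀ + n/σ² and mean μ_n = (τ₀μ₀ + (n/σ²)x̄)/τ_n.
Here τ₀ = 1/53.8 = 0.018587 and τ_data = 29/67.5 = 0.429630, so τ_n = 0.448217.
Rearranging for μ₀: μ₀ = (μ_n·τ_n − τ_data·x̄)/τ₀ = (15.6226·0.448217 − 0.429630·16.0) / 0.018587 = 0.128235/0.018587 ≈ 6.9.

μ₀ = 6.9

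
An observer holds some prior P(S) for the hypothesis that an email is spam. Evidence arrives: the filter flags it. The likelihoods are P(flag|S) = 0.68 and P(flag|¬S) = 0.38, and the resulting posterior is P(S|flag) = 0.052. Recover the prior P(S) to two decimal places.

In odds form, posterior odds = prior odds × likelihood ratio, so prior odds = posterior odds ÷ LR.
Posterior odds = 0.052/(1−0.052) = 0.0549. LR = 0.68/0.38 = 1.7895.
Prior odds = 0.0549/1.7895 = 0.0307, so P(S) = 0.0307/(1+0.0307) ≈ 0.03.

P(S) = 0.03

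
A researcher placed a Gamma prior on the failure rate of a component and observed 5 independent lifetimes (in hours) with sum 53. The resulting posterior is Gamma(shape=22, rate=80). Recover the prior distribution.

For an exponential likelihood with a Gamma(α, β) prior on the rate, n observations with total T give posterior Gamma(α+n, β+T).
So α = 22 − 5 = 17 and β = 80 − 53 = 27.

Gamma(shape=17, rate=27)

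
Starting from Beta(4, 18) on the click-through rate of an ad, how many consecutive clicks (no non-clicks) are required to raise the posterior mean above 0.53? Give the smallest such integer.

k = 17

After k clicks and 0 non-clicks the posterior is Beta(4+k, 18), with mean (4+k)/(4+18+k).
Set (4+k)/(22+k) > 0.53 and solve: k > (0.53·22 − 4)/(1 − 0.53) = 16.298.
The smallest integer exceeding 16.298 is 17.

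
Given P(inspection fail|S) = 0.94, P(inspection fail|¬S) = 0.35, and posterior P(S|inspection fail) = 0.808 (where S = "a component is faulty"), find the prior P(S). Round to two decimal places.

P(S) = 0.61

In odds form, posterior odds = prior odds × likelihood ratio, so prior odds = posterior odds ÷ LR.
Posterior odds = 0.808/(1−0.808) = 4.2083. LR = 0.94/0.35 = 2.6857.
Prior odds = 4.2083/2.6857 = 1.5669, so P(S) = 1.5669/(1+1.5669) ≈ 0.61.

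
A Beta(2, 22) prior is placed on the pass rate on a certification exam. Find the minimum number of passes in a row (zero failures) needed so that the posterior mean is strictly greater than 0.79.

After k passes and 0 failures the posterior is Beta(2+k, 22), with mean (2+k)/(2+22+k).
Set (2+k)/(24+k) > 0.79 and solve: k > (0.79·24 − 2)/(1 − 0.79) = 80.762.
The smallest integer exceeding 80.762 is 81, and checking k=81: (83)/(105) = 0.7905 > 0.79.

k = 81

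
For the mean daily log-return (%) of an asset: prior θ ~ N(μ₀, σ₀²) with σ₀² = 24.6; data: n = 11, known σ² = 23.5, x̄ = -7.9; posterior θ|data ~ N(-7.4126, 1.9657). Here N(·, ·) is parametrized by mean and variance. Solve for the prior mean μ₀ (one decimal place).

The posterior mean is a precision-weighted average: μ_n = (τ₀μ₀ + τ_data·x̄)/(τ₀+τ_data), with τ₀=1/σ₀² and τ_data=n/σ².
Here τ₀ = 1/24.6 = 0.040650 and τ_data = 11/23.5 = 0.468085, so τ_n = 0.508735.
Rearranging for μ₀: μ₀ = (μ_n·τ_n − τ_data·x̄)/τ₀ = (-7.4126·0.508735 − 0.468085·-7.9) / 0.040650 = -0.073178/0.040650 ≈ -1.8.

μ₀ = -1.8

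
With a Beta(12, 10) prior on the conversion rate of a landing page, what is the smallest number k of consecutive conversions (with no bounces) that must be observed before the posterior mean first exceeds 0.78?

After k conversions and 0 bounces the posterior is Beta(12+k, 10), with mean (12+k)/(12+10+k).
Set (12+k)/(22+k) > 0.78 and solve: k > (0.78·22 − 12)/(1 − 0.78) = 23.455.
The smallest integer exceeding 23.455 is 24.

k = 24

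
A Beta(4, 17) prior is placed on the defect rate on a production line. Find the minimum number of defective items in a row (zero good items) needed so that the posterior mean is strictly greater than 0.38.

k = 7

After k defective items and 0 good items the posterior is Beta(4+k, 17), with mean (4+k)/(4+17+k).
Set (4+k)/(21+k) > 0.38 and solve: k > (0.38·21 − 4)/(1 − 0.38) = 6.419.
The smallest integer exceeding 6.419 is 7.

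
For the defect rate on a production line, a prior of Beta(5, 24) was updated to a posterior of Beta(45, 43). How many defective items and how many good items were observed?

Under Beta–binomial conjugacy the posterior parameters are (α+s, β+f).
So s = 45 − 5 = 40 and f = 43 − 24 = 19.

40 defective items and 19 good items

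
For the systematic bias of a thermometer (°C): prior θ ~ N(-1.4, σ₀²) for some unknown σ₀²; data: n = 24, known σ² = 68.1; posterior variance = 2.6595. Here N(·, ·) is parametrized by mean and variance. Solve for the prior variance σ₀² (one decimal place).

For the Normal–Normal model with known σ², precisions add: τ_n = τ₀ + n/σ².
So 1/σ₀² = 1/2.6595 − 24/68.1 = 0.376011 − 0.352423 = 0.023588.
Hence σ₀² = 1/0.023588 ≈ 42.4.

σ₀² = 42.4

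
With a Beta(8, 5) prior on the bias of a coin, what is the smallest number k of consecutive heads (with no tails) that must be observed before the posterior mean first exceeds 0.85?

k = 21

After k heads and 0 tails the posterior is Beta(8+k, 5), with mean (8+k)/(8+5+k).
Set (8+k)/(13+k) > 0.85 and solve: k > (0.85·13 − 8)/(1 − 0.85) = 20.333.
The smallest integer exceeding 20.333 is 21, and checking k=21: (29)/(34) = 0.8529 > 0.85.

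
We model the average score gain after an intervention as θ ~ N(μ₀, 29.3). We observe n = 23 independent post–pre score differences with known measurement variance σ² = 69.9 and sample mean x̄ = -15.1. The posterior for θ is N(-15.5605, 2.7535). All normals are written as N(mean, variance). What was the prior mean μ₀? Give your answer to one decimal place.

The posterior mean is a precision-weighted average: μ_n = (τ₀μ₀ + τ_data·x̄)/(τ₀+τ_data), with τ₀=1/σ₀² and τ_data=n/σ².
Here τ₀ = 1/29.3 = 0.034130 and τ_data = 23/69.9 = 0.329041, so τ_n = 0.363171.
Rearranging for μ₀: μ₀ = (μ_n·τ_n − τ_data·x̄)/τ₀ = (-15.5605·0.363171 − 0.329041·-15.1) / 0.034130 = -0.682603/0.034130 ≈ -20.0.

μ₀ = -20.0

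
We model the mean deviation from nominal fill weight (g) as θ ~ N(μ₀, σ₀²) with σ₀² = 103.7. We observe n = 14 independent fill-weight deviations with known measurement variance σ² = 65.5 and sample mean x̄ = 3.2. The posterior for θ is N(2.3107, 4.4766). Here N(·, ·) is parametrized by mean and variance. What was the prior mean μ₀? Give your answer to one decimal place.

The posterior mean is a precision-weighted average: μ_n = (τ₀μ₀ + τ_data·x̄)/(τ₀+τ_data), with τ₀=1/σ₀² and τ_data=n/σ².
Here τ₀ = 1/103.7 = 0.009643 and τ_data = 14/65.5 = 0.213740, so τ_n = 0.223383.
Rearranging for μ₀: μ₀ = (μ_n·τ_n − τ_data·x̄)/τ₀ = (2.3107·0.223383 − 0.213740·3.2) / 0.009643 = -0.167797/0.009643 ≈ -17.4.

μ₀ = -17.4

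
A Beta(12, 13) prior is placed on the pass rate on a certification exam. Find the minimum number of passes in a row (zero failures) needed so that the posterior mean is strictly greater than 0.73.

k = 24

After k passes and 0 failures the posterior is Beta(12+k, 13), with mean (12+k)/(12+13+k).
Set (12+k)/(25+k) > 0.73 and solve: k > (0.73·25 − 12)/(1 − 0.73) = 23.148.
The smallest integer exceeding 23.148 is 24, and checking k=24: (36)/(49) = 0.7347 > 0.73.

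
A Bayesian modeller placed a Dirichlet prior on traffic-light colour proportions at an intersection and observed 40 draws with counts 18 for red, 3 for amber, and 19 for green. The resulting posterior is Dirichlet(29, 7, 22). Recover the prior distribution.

For a Dirichlet(α) prior with multinomial counts c, the posterior is Dirichlet(α + c) componentwise.
Subtract each count from the matching posterior parameter: 29−18=11, 7−3=4, 22−19=3.

Dirichlet(11, 4, 3)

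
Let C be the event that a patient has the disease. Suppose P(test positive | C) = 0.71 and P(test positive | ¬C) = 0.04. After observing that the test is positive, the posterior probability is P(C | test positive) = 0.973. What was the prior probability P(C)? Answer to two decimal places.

P(C) = 0.67

In odds form, posterior odds = prior odds × likelihood ratio, so prior odds = posterior odds ÷ LR.
Posterior odds = 0.973/(1−0.973) = 36.0370. LR = 0.71/0.04 = 17.7500.
Prior odds = 36.0370/17.7500 = 2.0303, so P(C) = 2.0303/(1+2.0303) ≈ 0.67.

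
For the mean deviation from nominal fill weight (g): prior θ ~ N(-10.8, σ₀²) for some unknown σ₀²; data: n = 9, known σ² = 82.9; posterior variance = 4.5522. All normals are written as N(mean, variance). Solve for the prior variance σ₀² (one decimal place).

σ₀² = 9.0

For the Normal–Normal model with known σ², precisions add: τ_n = τ₀ + n/σ².
So 1/σ₀² = 1/4.5522 − 9/82.9 = 0.219674 − 0.108565 = 0.111109.
Hence σ₀² = 1/0.111109 ≈ 9.0.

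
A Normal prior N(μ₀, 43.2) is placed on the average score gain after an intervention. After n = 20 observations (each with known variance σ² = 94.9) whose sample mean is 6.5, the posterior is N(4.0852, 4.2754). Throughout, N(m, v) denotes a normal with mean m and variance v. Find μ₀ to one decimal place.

μ₀ = -17.9

The posterior mean is a precision-weighted average: μ_n = (τ₀μ₀ + τ_data·x̄)/(τ₀+τ_data), with τ₀=1/σ₀² and τ_data=n/σ².
Here τ₀ = 1/43.2 = 0.023148 and τ_data = 20/94.9 = 0.210748, so τ_n = 0.233896.
Rearranging for μ₀: μ₀ = (μ_n·τ_n − τ_data·x̄)/τ₀ = (4.0852·0.233896 − 0.210748·6.5) / 0.023148 = -0.414350/0.023148 ≈ -17.9.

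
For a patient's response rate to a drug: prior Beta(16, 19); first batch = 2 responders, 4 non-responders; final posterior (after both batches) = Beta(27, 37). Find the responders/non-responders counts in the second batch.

Because Beta–binomial updating is additive in the counts, the combined data contributed (α_post−α_prior, β_post−β_prior) successes and failures.
Total across both batches: 27−16=11 responders, 37−19=18 non-responders.
Subtract the first batch: 11−2=9 responders and 18−4=14 non-responders.

9 responders and 14 non-responders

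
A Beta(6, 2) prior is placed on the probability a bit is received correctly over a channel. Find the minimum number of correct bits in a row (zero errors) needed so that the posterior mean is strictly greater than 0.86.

k = 7

After k correct bits and 0 errors the posterior is Beta(6+k, 2), with mean (6+k)/(6+2+k).
Set (6+k)/(8+k) > 0.86 and solve: k > (0.86·8 − 6)/(1 − 0.86) = 6.286.
The smallest integer exceeding 6.286 is 7.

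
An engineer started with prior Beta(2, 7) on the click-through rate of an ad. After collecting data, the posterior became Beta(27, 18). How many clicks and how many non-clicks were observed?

25 clicks and 11 non-clicks

Beta is conjugate to the binomial likelihood: posterior = Beta(α+s, β+f).
So s = 27 − 2 = 25 and f = 18 − 7 = 11.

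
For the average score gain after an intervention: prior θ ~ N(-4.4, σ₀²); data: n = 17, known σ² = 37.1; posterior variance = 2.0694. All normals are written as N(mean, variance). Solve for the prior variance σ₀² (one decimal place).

Posterior precision equals prior precision plus data precision: 1/σ_n² = 1/σ₀² + n/σ².
So 1/σ₀² = 1/2.0694 − 17/37.1 = 0.483232 − 0.458221 = 0.025011.
Hence σ₀² = 1/0.025011 ≈ 40.0.

σ₀² = 40.0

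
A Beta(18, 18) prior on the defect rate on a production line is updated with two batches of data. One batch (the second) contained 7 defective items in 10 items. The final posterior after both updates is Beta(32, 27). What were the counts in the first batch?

Because Beta–binomial updating is additive in the counts, the combined data contributed (α_post−α_prior, β_post−β_prior) successes and failures.
Total across both batches: 32−18=14 defective items, 27−18=9 good items.
Subtract the second batch: 14−7=7 defective items and 9−3=6 good items.

7 defective items and 6 good items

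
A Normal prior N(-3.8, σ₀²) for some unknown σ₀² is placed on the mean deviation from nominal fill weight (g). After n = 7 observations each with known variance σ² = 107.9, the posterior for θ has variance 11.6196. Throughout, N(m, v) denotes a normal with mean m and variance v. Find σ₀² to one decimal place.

σ₀² = 47.2

Posterior precision equals prior precision plus data precision: 1/σ_n² = 1/σ₀² + n/σ².
So 1/σ₀² = 1/11.6196 − 7/107.9 = 0.086061 − 0.064875 = 0.021186.
Hence σ₀² = 1/0.021186 ≈ 47.2.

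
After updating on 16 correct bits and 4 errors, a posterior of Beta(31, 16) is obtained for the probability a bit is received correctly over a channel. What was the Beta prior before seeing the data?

Beta(15, 12)

Under Beta–binomial conjugacy the posterior parameters are (α+s, β+f).
So α = 31 − 16 = 15 and β = 16 − 4 = 12.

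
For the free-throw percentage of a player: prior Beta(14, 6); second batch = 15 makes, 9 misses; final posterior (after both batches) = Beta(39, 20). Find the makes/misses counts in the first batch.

Because Beta–binomial updating is additive in the counts, the combined data contributed (α_post−α_prior, β_post−β_prior) successes and failures.
Total across both batches: 39−14=25 makes, 20−6=14 misses.
Subtract the second batch: 25−15=10 makes and 14−9=5 misses.

10 makes and 5 misses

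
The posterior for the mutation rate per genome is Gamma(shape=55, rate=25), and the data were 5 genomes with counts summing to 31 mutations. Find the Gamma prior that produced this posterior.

Gamma–Poisson conjugacy: posterior shape = α + Σxᵢ, posterior rate = β + n.
So α = 55 − 31 = 24 and β = 25 − 5 = 20.

Gamma(shape=24, rate=20)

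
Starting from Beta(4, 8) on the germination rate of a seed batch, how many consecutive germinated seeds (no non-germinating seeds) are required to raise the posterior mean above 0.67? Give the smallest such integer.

After k germinated seeds and 0 non-germinating seeds the posterior is Beta(4+k, 8), with mean (4+k)/(4+8+k).
Set (4+k)/(12+k) > 0.67 and solve: k > (0.67·12 − 4)/(1 − 0.67) = 12.242.
The smallest integer exceeding 12.242 is 13, and checking k=13: (17)/(25) = 0.6800 > 0.67.

k = 13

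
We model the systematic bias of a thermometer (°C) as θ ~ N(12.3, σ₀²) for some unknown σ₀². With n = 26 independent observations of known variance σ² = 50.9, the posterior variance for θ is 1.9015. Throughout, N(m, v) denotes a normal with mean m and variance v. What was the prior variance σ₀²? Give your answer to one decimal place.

σ₀² = 66.2

For the Normal–Normal model with known σ², precisions add: τ_n = τ₀ + n/σ².
So 1/σ₀² = 1/1.9015 − 26/50.9 = 0.525901 − 0.510806 = 0.015095.
Hence σ₀² = 1/0.015095 ≈ 66.2.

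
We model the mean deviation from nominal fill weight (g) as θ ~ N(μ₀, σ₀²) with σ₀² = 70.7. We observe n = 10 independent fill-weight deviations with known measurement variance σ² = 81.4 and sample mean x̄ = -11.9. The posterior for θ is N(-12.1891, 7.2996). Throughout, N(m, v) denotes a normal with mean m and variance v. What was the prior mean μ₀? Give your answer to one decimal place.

With known observation variance, the Normal–Normal posterior has precision τ_n = τ₀ + n/σ² and mean μ_n = (τ₀μ₀ + (n/σ²)x̄)/τ_n.
Here τ₀ = 1/70.7 = 0.014144 and τ_data = 10/81.4 = 0.122850, so τ_n = 0.136994.
Rearranging for μ₀: μ₀ = (μ_n·τ_n − τ_data·x̄)/τ₀ = (-12.1891·0.136994 − 0.122850·-11.9) / 0.014144 = -0.207919/0.014144 ≈ -14.7.

μ₀ = -14.7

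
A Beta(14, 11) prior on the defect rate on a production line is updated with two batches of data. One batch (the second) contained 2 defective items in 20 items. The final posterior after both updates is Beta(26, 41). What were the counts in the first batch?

Because Beta–binomial updating is additive in the counts, the combined data contributed (α_post−α_prior, β_post−β_prior) successes and failures.
Total across both batches: 26−14=12 defective items, 41−11=30 good items.
Subtract the second batch: 12−2=10 defective items and 30−18=12 good items.

10 defective items and 12 good items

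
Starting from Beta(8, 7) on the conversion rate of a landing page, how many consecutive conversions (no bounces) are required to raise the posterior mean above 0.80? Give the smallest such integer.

After k conversions and 0 bounces the posterior is Beta(8+k, 7), with mean (8+k)/(8+7+k).
Set (8+k)/(15+k) > 0.80 and solve: k > (0.80·15 − 8)/(1 − 0.80) = 20.000.
The smallest integer exceeding 20.000 is 21, and checking k=21: (29)/(36) = 0.8056 > 0.80.

k = 21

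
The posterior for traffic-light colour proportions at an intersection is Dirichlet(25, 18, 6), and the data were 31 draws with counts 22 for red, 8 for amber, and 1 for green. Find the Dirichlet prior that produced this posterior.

Dirichlet(3, 10, 5)

For a Dirichlet(α) prior with multinomial counts c, the posterior is Dirichlet(α + c) componentwise.
Subtract each count from the matching posterior parameter: 25−22=3, 18−8=10, 6−1=5.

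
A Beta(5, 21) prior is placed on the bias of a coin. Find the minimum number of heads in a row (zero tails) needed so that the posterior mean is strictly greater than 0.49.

After k heads and 0 tails the posterior is Beta(5+k, 21), with mean (5+k)/(5+21+k).
Set (5+k)/(26+k) > 0.49 and solve: k > (0.49·26 − 5)/(1 − 0.49) = 15.176.
The smallest integer exceeding 15.176 is 16, and checking k=16: (21)/(42) = 0.5000 > 0.49.

k = 16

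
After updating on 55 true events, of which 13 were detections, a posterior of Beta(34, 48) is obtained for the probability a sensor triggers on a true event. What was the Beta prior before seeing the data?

A Beta(α, β) prior with s successes and f failures in binomial data gives a Beta(α+s, β+f) posterior.
So α = 34 − 13 = 21 and β = 48 − 42 = 6.

Beta(21, 6)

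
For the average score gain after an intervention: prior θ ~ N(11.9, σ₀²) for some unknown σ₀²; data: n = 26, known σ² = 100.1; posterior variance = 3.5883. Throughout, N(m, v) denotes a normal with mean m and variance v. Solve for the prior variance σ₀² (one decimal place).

σ₀² = 52.8

For the Normal–Normal model with known σ², precisions add: τ_n = τ₀ + n/σ².
So 1/σ₀² = 1/3.5883 − 26/100.1 = 0.278683 − 0.259740 = 0.018943.
Hence σ₀² = 1/0.018943 ≈ 52.8.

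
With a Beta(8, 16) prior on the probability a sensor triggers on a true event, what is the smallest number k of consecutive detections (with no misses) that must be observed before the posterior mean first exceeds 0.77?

k = 46

After k detections and 0 misses the posterior is Beta(8+k, 16), with mean (8+k)/(8+16+k).
Set (8+k)/(24+k) > 0.77 and solve: k > (0.77·24 − 8)/(1 − 0.77) = 45.565.
The smallest integer exceeding 45.565 is 46.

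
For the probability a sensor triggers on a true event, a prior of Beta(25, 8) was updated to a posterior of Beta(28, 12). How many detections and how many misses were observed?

Beta is conjugate to the binomial likelihood: posterior = Beta(α+s, β+f).
Match parameters: s=28−25=3, f=12−8=4.

3 detections and 4 misses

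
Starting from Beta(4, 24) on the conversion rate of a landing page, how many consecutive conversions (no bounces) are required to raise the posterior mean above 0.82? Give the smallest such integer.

k = 106

After k conversions and 0 bounces the posterior is Beta(4+k, 24), with mean (4+k)/(4+24+k).
Set (4+k)/(28+k) > 0.82 and solve: k > (0.82·28 − 4)/(1 − 0.82) = 105.333.
The smallest integer exceeding 105.333 is 106.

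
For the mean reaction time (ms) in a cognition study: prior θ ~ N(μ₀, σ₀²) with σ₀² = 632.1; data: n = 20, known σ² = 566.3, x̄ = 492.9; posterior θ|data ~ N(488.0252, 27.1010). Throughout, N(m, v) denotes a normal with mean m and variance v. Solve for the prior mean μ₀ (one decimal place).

With known observation variance, the Normal–Normal posterior has precision τ_n = τ₀ + n/σ² and mean μ_n = (τ₀μ₀ + (n/σ²)x̄)/τ_n.
Here τ₀ = 1/632.1 = 0.001582 and τ_data = 20/566.3 = 0.035317, so τ_n = 0.036899.
Rearranging for μ₀: μ₀ = (μ_n·τ_n − τ_data·x̄)/τ₀ = (488.0252·0.036899 − 0.035317·492.9) / 0.001582 = 0.599893/0.001582 ≈ 379.2.

μ₀ = 379.2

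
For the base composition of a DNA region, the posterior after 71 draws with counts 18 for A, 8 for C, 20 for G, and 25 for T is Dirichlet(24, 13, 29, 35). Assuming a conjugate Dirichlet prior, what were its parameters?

Dirichlet(6, 5, 9, 10)

For a Dirichlet(α) prior with multinomial counts c, the posterior is Dirichlet(α + c) componentwise.
Subtract each count from the matching posterior parameter: 24−18=6, 13−8=5, 29−20=9, 35−25=10.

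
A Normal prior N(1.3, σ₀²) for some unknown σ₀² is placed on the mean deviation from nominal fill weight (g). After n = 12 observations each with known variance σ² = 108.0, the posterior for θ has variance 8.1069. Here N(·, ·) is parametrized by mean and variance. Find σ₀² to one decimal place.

σ₀² = 81.7

Posterior precision equals prior precision plus data precision: 1/σ_n² = 1/σ₀² + n/σ².
So 1/σ₀² = 1/8.1069 − 12/108.0 = 0.123352 − 0.111111 = 0.012241.
Hence σ₀² = 1/0.012241 ≈ 81.7.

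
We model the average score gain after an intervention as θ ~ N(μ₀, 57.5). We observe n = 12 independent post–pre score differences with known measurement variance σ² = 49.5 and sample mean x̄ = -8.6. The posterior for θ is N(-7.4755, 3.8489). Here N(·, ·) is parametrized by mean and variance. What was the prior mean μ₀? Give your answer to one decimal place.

With known observation variance, the Normal–Normal posterior has precision τ_n = τ₀ + n/σ² and mean μ_n = (τ₀μ₀ + (n/σ²)x̄)/τ_n.
Here τ₀ = 1/57.5 = 0.017391 and τ_data = 12/49.5 = 0.242424, so τ_n = 0.259815.
Rearranging for μ₀: μ₀ = (μ_n·τ_n − τ_data·x̄)/τ₀ = (-7.4755·0.259815 − 0.242424·-8.6) / 0.017391 = 0.142599/0.017391 ≈ 8.2.

μ₀ = 8.2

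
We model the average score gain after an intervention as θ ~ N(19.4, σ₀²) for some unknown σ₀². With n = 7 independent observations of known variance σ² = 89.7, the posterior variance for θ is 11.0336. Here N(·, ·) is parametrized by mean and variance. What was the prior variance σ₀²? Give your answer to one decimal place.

σ₀² = 79.4

For the Normal–Normal model with known σ², precisions add: τ_n = τ₀ + n/σ².
So 1/σ₀² = 1/11.0336 − 7/89.7 = 0.090632 − 0.078038 = 0.012594.
Hence σ₀² = 1/0.012594 ≈ 79.4.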